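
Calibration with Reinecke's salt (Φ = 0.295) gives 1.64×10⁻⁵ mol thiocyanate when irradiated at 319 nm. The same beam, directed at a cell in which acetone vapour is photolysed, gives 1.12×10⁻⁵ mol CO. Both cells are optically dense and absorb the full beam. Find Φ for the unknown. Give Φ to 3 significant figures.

Photons absorbed by the actinometer: 1.64×10⁻⁵ / 0.295 = 5.559×10⁻⁵ mol.
Φ(unknown) = 1.12×10⁻⁵ / 5.559×10⁻⁵ = 0.201.

Φ = 0.201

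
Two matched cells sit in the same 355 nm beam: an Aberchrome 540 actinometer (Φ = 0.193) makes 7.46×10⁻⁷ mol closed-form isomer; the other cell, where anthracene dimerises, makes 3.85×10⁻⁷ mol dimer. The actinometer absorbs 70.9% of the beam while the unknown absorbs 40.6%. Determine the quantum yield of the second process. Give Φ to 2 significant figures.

Photons absorbed by the actinometer: 7.46×10⁻⁷ / 0.193 = 3.865×10⁻⁶ mol.
Incident flux: 3.865×10⁻⁶ / 0.709 = 5.451×10⁻⁶ einstein.
Absorbed by unknown: 0.406 × 5.451×10⁻⁶ = 2.213×10⁻⁶ mol.
Φ(unknown) = 3.85×10⁻⁷ / 2.213×10⁻⁶ = 0.17.

Φ = 0.17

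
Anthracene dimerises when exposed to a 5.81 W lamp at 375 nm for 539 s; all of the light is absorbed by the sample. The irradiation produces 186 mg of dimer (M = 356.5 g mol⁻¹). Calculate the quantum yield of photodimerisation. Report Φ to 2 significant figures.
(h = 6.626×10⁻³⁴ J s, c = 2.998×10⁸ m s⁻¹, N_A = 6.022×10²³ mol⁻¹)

Product: 186 mg / 356.5 g mol⁻¹ = 5.217×10⁻⁴ mol.
Photon energy at 375 nm: hc/λ = (6.626×10⁻³⁴)(2.998×10⁸)/(375×10⁻⁹) = 5.297×10⁻¹⁹ J.
Energy delivered: (5.81 W)(539 s) = 3132 J.
Photons incident: 3132 / 5.297×10⁻¹⁹ = 5.913×10²¹, i.e. 5.913×10²¹/6.022×10²³ = 0.009819 mol.
Φ = 5.217×10⁻⁴ mol / 0.009819 mol photons = 0.053.

Φ = 0.053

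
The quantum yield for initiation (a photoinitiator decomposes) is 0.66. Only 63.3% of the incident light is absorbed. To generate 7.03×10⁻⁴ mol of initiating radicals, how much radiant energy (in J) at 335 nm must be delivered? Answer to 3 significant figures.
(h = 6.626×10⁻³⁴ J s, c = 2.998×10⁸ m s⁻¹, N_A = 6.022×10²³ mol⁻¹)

601 J

Photons that must be absorbed: 7.03×10⁻⁴ / 0.66 = 0.001065 mol.
Incident photons needed: 0.001065 / 0.633 = 0.001682 mol.
Photon energy: hc/λ = 5.930×10⁻¹⁹ J; per mole, 3.571×10⁵ J mol⁻¹.
Energy required: 0.001682 × 3.571×10⁵ = 601 J.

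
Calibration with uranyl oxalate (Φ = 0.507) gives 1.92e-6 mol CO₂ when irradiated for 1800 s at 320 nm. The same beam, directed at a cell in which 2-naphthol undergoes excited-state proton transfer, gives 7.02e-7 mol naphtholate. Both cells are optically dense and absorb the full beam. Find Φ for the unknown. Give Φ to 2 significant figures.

Φ = 0.19

Photons absorbed by the actinometer: 1.92e-6 / 0.507 = 3.787e-6 mol.
Φ(unknown) = 7.02e-7 / 3.787e-6 = 0.19.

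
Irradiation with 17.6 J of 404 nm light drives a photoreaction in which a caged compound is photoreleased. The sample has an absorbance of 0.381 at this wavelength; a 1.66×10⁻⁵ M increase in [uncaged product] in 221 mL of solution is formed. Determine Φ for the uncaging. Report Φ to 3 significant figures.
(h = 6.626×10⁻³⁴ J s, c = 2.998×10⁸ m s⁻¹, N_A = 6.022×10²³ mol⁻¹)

Product: (1.66×10⁻⁵ M)(0.221 L) = 3.669×10⁻⁶ mol.
Photon energy at 404 nm: hc/λ = (6.626×10⁻³⁴)(2.998×10⁸)/(404×10⁻⁹) = 4.917×10⁻¹⁹ J.
Photons incident: 17.6 / 4.917×10⁻¹⁹ = 3.579×10¹⁹, i.e. 3.579×10¹⁹/6.022×10²³ = 5.943×10⁻⁵ mol.
Fraction absorbed: 1 − 10^(−0.381) = 0.5841.
Photons absorbed: 0.5841 × 5.943×10⁻⁵ = 3.471×10⁻⁵ mol.
Φ = 3.669×10⁻⁶ mol / 3.471×10⁻⁵ mol photons = 0.106.

Φ = 0.106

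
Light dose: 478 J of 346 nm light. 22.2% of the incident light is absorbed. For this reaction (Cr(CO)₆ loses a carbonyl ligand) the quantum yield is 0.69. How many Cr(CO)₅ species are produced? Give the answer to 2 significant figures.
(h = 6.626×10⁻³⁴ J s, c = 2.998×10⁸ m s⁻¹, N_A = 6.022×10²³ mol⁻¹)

Photon energy at 346 nm: hc/λ = (6.626×10⁻³⁴)(2.998×10⁸)/(346×10⁻⁹) = 5.741×10⁻¹⁹ J.
Photons incident: 478 / 5.741×10⁻¹⁹ = 8.326×10²⁰, i.e. 8.326×10²⁰/6.022×10²³ = 0.001383 mol.
Photons absorbed: 0.222 × 0.001383 = 3.070×10⁻⁴ mol.
Product: Φ × n_abs = 0.69 × 3.070×10⁻⁴ = 2.118×10⁻⁴ mol.
As a count: 2.118×10⁻⁴ × 6.022×10²³ = 1.3×10²⁰.

1.3×10²⁰ species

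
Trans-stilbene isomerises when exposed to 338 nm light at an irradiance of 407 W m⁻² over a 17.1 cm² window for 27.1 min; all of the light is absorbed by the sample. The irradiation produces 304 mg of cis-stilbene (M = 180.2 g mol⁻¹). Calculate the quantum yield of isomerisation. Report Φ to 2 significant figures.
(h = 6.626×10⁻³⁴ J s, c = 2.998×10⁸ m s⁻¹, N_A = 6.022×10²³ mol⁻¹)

Φ = 0.53

Product: 304 mg / 180.2 g mol⁻¹ = 0.001687 mol.
Photon energy at 338 nm: hc/λ = (6.626×10⁻³⁴)(2.998×10⁸)/(338×10⁻⁹) = 5.877×10⁻¹⁹ J.
Energy delivered: (407 W m⁻²)(17.1×10⁻⁴ m²)(1626 s) = 1132 J.
Photons incident: 1132 / 5.877×10⁻¹⁹ = 1.926×10²¹, i.e. 1.926×10²¹/6.022×10²³ = 0.003198 mol.
Φ = 0.001687 mol / 0.003198 mol photons = 0.53.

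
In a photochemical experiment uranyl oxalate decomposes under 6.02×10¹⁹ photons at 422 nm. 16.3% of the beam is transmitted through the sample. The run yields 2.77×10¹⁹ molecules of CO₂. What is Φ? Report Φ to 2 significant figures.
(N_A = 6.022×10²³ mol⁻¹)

Product: 2.77×10¹⁹ / 6.022×10²³ = 4.600×10⁻⁵ mol.
Moles of photons: 6.02×10¹⁹ / 6.022×10²³ = 9.997×10⁻⁵ mol.
Fraction absorbed: 1 − 16.3/100 = 0.8370.
Photons absorbed: 0.8370 × 9.997×10⁻⁵ = 8.367×10⁻⁵ mol.
Φ = 4.600×10⁻⁵ mol / 8.367×10⁻⁵ mol photons = 0.55.

Φ = 0.55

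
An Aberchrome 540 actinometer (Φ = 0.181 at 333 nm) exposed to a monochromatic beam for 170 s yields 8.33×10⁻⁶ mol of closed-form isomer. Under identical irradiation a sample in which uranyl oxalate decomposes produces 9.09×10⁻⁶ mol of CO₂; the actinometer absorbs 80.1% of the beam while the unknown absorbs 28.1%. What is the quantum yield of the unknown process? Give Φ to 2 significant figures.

Φ = 0.56

Photons absorbed by the actinometer: 8.33×10⁻⁶ / 0.181 = 4.602×10⁻⁵ mol.
Incident flux: 4.602×10⁻⁵ / 0.801 = 5.745×10⁻⁵ einstein.
Absorbed by unknown: 0.281 × 5.745×10⁻⁵ = 1.614×10⁻⁵ mol.
Φ(unknown) = 9.09×10⁻⁶ / 1.614×10⁻⁵ = 0.56.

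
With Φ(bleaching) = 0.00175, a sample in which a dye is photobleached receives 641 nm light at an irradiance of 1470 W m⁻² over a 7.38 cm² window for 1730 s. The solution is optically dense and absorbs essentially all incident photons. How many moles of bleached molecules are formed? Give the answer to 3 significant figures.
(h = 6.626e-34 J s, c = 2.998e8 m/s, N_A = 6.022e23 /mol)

1.76e-5 mol

Photon energy at 641 nm: hc/λ = (6.626e-34)(2.998e8)/(641e-9) = 3.099e-19 J.
Energy delivered: (1470 W m⁻²)(7.38e-4 m²)(1730 s) = 1877 J.
Photons incident: 1877 / 3.099e-19 = 6.057e21, i.e. 6.057e21/6.022e23 = 0.01006 mol.
Product: Φ × n_abs = 0.00175 × 0.01006 = 1.761e-5 mol.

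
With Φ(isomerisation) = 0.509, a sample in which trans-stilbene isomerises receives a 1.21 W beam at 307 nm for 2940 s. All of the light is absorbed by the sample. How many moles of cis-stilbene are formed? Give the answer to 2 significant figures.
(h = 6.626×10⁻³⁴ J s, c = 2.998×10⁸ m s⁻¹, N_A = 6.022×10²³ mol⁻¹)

0.0046 mol

Photon energy at 307 nm: hc/λ = (6.626×10⁻³⁴)(2.998×10⁸)/(307×10⁻⁹) = 6.471×10⁻¹⁹ J.
Energy delivered: (1.21 W)(2940 s) = 3557 J.
Photons incident: 3557 / 6.471×10⁻¹⁹ = 5.497×10²¹, i.e. 5.497×10²¹/6.022×10²³ = 0.009128 mol.
Product: Φ × n_abs = 0.509 × 0.009128 = 0.004646 mol.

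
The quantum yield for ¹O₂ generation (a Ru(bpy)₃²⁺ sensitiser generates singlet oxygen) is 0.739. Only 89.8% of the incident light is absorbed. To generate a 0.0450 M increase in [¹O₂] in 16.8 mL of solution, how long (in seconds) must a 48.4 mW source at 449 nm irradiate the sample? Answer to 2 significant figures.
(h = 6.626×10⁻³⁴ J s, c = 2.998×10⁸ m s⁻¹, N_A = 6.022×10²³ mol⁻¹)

Product: (0.0450 M)(0.0168 L) = 7.560×10⁻⁴ mol.
Photons that must be absorbed: 7.560×10⁻⁴ / 0.739 = 0.001023 mol.
Incident photons needed: 0.001023 / 0.898 = 0.001139 mol.
Photon energy: hc/λ = 4.424×10⁻¹⁹ J; per mole, 2.664×10⁵ J mol⁻¹.
Energy required: 0.001139 × 2.664×10⁵ = 303.4 J.
Time: 303.4 J / 0.0484 W = 6300 s.

t ≈ 6300 s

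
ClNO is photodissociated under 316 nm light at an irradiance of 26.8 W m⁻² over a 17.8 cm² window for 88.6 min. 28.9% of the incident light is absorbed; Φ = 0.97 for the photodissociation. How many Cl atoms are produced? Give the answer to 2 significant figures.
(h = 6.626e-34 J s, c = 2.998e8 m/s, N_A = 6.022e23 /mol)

Photon energy at 316 nm: hc/λ = (6.626e-34)(2.998e8)/(316e-9) = 6.286e-19 J.
Energy delivered: (26.8 W m⁻²)(17.8e-4 m²)(5316 s) = 253.6 J.
Photons incident: 253.6 / 6.286e-19 = 4.034e20, i.e. 4.034e20/6.022e23 = 6.699e-4 mol.
Photons absorbed: 0.289 × 6.699e-4 = 1.936e-4 mol.
Product: Φ × n_abs = 0.97 × 1.936e-4 = 1.878e-4 mol.
As a count: 1.878e-4 × 6.022e23 = 1.1e20.

1.1e20 atoms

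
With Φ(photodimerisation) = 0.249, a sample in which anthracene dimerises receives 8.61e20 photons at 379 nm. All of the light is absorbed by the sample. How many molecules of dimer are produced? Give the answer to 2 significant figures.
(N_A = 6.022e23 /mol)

Moles of photons: 8.61e20 / 6.022e23 = 0.001430 mol.
Product: Φ × n_abs = 0.249 × 0.001430 = 3.561e-4 mol.
As a count: 3.561e-4 × 6.022e23 = 2.1e20.

2.1e20 molecules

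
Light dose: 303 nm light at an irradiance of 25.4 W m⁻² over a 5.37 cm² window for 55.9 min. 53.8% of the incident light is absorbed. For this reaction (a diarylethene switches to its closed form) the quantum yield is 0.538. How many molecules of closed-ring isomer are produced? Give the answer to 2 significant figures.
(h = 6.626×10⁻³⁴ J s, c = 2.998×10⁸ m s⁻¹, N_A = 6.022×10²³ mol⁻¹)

Photon energy at 303 nm: hc/λ = (6.626×10⁻³⁴)(2.998×10⁸)/(303×10⁻⁹) = 6.556×10⁻¹⁹ J.
Energy delivered: (25.4 W m⁻²)(5.37×10⁻⁴ m²)(3354 s) = 45.75 J.
Photons incident: 45.75 / 6.556×10⁻¹⁹ = 6.978×10¹⁹, i.e. 6.978×10¹⁹/6.022×10²³ = 1.159×10⁻⁴ mol.
Photons absorbed: 0.538 × 1.159×10⁻⁴ = 6.235×10⁻⁵ mol.
Product: Φ × n_abs = 0.538 × 6.235×10⁻⁵ = 3.354×10⁻⁵ mol.
As a count: 3.354×10⁻⁵ × 6.022×10²³ = 2.0×10¹⁹.

2.0×10¹⁹ molecules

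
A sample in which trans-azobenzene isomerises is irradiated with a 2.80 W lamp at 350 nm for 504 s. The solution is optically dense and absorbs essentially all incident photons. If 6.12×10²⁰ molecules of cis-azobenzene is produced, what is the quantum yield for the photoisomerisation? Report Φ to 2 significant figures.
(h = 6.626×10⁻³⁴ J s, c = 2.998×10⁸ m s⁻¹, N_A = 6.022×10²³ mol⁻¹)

Product: 6.12×10²⁰ / 6.022×10²³ = 0.001016 mol.
Photon energy at 350 nm: hc/λ = (6.626×10⁻³⁴)(2.998×10⁸)/(350×10⁻⁹) = 5.676×10⁻¹⁹ J.
Energy delivered: (2.80 W)(504 s) = 1411 J.
Photons incident: 1411 / 5.676×10⁻¹⁹ = 2.486×10²¹, i.e. 2.486×10²¹/6.022×10²³ = 0.004128 mol.
Φ = 0.001016 mol / 0.004128 mol photons = 0.25.

Φ = 0.25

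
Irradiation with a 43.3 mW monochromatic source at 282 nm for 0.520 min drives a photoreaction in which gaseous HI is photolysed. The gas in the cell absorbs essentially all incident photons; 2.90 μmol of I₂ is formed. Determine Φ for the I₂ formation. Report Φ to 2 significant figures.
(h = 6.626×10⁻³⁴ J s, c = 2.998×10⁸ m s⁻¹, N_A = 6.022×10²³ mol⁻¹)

Product: 2.90 μmol = 2.90×10⁻⁶ mol.
Photon energy at 282 nm: hc/λ = (6.626×10⁻³⁴)(2.998×10⁸)/(282×10⁻⁹) = 7.044×10⁻¹⁹ J.
Energy delivered: (43.3 mW)(31.2 s) = 1.351 J.
Photons incident: 1.351 / 7.044×10⁻¹⁹ = 1.918×10¹⁸, i.e. 1.918×10¹⁸/6.022×10²³ = 3.185×10⁻⁶ mol.
Φ = 2.90×10⁻⁶ mol / 3.185×10⁻⁶ mol photons = 0.91.

Φ = 0.91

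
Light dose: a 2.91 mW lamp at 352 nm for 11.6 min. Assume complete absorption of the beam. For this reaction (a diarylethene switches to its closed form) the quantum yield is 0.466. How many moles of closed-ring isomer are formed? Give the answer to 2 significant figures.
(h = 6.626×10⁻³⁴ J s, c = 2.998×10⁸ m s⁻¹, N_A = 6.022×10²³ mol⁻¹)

Photon energy at 352 nm: hc/λ = (6.626×10⁻³⁴)(2.998×10⁸)/(352×10⁻⁹) = 5.643×10⁻¹⁹ J.
Energy delivered: (2.91 mW)(696 s) = 2.025 J.
Photons incident: 2.025 / 5.643×10⁻¹⁹ = 3.589×10¹⁸, i.e. 3.589×10¹⁸/6.022×10²³ = 5.960×10⁻⁶ mol.
Product: Φ × n_abs = 0.466 × 5.960×10⁻⁶ = 2.777×10⁻⁶ mol.

2.8×10⁻⁶ mol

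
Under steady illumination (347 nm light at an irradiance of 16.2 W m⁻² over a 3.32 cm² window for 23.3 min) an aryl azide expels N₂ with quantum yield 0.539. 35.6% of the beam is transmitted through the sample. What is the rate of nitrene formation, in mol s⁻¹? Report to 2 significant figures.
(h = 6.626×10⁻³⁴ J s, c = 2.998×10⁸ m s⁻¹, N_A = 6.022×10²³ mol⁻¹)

Photon energy at 347 nm: hc/λ = (6.626×10⁻³⁴)(2.998×10⁸)/(347×10⁻⁹) = 5.725×10⁻¹⁹ J.
Energy delivered: (16.2 W m⁻²)(3.32×10⁻⁴ m²)(1398 s) = 7.519 J.
Photons incident: 7.519 / 5.725×10⁻¹⁹ = 1.313×10¹⁹, i.e. 1.313×10¹⁹/6.022×10²³ = 2.180×10⁻⁵ mol.
Fraction absorbed: 1 − 35.6/100 = 0.6440.
Photons absorbed: 0.6440 × 2.180×10⁻⁵ = 1.404×10⁻⁵ mol.
Product formed: 0.539 × 1.404×10⁻⁵ = 7.568×10⁻⁶ mol.
Rate: 7.568×10⁻⁶ / 1398 s = 5.4×10⁻⁹ mol s⁻¹.

5.4×10⁻⁹ mol s⁻¹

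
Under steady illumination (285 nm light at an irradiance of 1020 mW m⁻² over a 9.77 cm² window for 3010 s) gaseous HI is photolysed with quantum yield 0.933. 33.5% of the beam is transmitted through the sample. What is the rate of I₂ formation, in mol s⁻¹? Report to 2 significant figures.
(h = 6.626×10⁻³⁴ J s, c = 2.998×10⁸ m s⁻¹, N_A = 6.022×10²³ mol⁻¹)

Photon energy at 285 nm: hc/λ = (6.626×10⁻³⁴)(2.998×10⁸)/(285×10⁻⁹) = 6.970×10⁻¹⁹ J.
Energy delivered: (1020 mW m⁻²)(9.77×10⁻⁴ m²)(3010 s) = 3.000 J.
Photons incident: 3.000 / 6.970×10⁻¹⁹ = 4.304×10¹⁸, i.e. 4.304×10¹⁸/6.022×10²³ = 7.147×10⁻⁶ mol.
Fraction absorbed: 1 − 33.5/100 = 0.6650.
Photons absorbed: 0.6650 × 7.147×10⁻⁶ = 4.753×10⁻⁶ mol.
Product formed: 0.933 × 4.753×10⁻⁶ = 4.435×10⁻⁶ mol.
Rate: 4.435×10⁻⁶ / 3010 s = 1.5×10⁻⁹ mol s⁻¹.

1.5×10⁻⁹ mol s⁻¹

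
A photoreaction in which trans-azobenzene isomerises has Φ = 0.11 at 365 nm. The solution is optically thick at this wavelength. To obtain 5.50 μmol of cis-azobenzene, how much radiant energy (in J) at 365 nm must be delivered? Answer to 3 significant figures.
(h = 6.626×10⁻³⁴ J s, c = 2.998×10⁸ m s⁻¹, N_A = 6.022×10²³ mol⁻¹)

Product: 5.50 μmol = 5.50×10⁻⁶ mol.
Photons that must be absorbed: 5.50×10⁻⁶ / 0.11 = 5.000×10⁻⁵ mol.
Photon energy: hc/λ = 5.442×10⁻¹⁹ J; per mole, 3.277×10⁵ J mol⁻¹.
Energy required: 5.000×10⁻⁵ × 3.277×10⁵ = 16.4 J.

16.4 J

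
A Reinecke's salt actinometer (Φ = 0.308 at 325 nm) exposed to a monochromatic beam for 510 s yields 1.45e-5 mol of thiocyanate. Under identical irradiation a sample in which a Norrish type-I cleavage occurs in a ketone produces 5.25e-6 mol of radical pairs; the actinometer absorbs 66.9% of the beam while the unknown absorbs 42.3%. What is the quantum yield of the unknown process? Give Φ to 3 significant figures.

Φ = 0.176

Photons absorbed by the actinometer: 1.45e-5 / 0.308 = 4.708e-5 mol.
Incident flux: 4.708e-5 / 0.669 = 7.037e-5 einstein.
Absorbed by unknown: 0.423 × 7.037e-5 = 2.977e-5 mol.
Φ(unknown) = 5.25e-6 / 2.977e-5 = 0.176.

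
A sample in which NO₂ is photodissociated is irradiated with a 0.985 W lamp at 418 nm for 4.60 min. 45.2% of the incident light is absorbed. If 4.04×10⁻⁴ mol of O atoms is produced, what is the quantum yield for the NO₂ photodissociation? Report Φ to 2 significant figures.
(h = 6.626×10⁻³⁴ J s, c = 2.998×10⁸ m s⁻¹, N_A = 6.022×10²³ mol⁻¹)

Photon energy at 418 nm: hc/λ = (6.626×10⁻³⁴)(2.998×10⁸)/(418×10⁻⁹) = 4.752×10⁻¹⁹ J.
Energy delivered: (0.985 W)(276 s) = 271.9 J.
Photons incident: 271.9 / 4.752×10⁻¹⁹ = 5.722×10²⁰, i.e. 5.722×10²⁰/6.022×10²³ = 9.502×10⁻⁴ mol.
Photons absorbed: 0.452 × 9.502×10⁻⁴ = 4.295×10⁻⁴ mol.
Φ = 4.04×10⁻⁴ mol / 4.295×10⁻⁴ mol photons = 0.94.

Φ = 0.94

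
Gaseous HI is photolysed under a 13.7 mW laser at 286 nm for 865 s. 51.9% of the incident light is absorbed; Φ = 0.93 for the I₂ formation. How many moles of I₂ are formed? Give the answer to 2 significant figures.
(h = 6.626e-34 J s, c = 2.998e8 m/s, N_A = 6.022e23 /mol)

Photon energy at 286 nm: hc/λ = (6.626e-34)(2.998e8)/(286e-9) = 6.946e-19 J.
Energy delivered: (13.7 mW)(865 s) = 11.85 J.
Photons incident: 11.85 / 6.946e-19 = 1.706e19, i.e. 1.706e19/6.022e23 = 2.833e-5 mol.
Photons absorbed: 0.519 × 2.833e-5 = 1.470e-5 mol.
Product: Φ × n_abs = 0.93 × 1.470e-5 = 1.367e-5 mol.

1.4e-5 mol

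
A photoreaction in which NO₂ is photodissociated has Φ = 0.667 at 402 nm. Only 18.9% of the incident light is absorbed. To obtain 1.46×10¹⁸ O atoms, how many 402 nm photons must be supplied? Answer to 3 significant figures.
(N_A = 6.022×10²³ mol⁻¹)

1.16×10¹⁹ photons

Product: 1.46×10¹⁸ / 6.022×10²³ = 2.424×10⁻⁶ mol.
Photons that must be absorbed: 2.424×10⁻⁶ / 0.667 = 3.634×10⁻⁶ mol.
Incident photons needed: 3.634×10⁻⁶ / 0.189 = 1.923×10⁻⁵ mol.
Photon count: 1.923×10⁻⁵ × 6.022×10²³ = 1.16×10¹⁹.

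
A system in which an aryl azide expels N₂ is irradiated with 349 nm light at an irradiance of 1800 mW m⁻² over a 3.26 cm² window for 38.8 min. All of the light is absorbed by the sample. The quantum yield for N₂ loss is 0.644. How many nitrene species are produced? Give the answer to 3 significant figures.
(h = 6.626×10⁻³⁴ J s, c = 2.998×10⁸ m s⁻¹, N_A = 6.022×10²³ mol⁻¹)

1.55×10¹⁸ species

Photon energy at 349 nm: hc/λ = (6.626×10⁻³⁴)(2.998×10⁸)/(349×10⁻⁹) = 5.692×10⁻¹⁹ J.
Energy delivered: (1800 mW m⁻²)(3.26×10⁻⁴ m²)(2328 s) = 1.366 J.
Photons incident: 1.366 / 5.692×10⁻¹⁹ = 2.400×10¹⁸, i.e. 2.400×10¹⁸/6.022×10²³ = 3.985×10⁻⁶ mol.
Product: Φ × n_abs = 0.644 × 3.985×10⁻⁶ = 2.566×10⁻⁶ mol.
As a count: 2.566×10⁻⁶ × 6.022×10²³ = 1.55×10¹⁸.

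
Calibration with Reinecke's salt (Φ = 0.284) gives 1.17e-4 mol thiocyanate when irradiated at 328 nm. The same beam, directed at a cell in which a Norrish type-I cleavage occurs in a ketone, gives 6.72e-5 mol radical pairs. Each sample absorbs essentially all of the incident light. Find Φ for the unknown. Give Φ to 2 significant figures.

Φ = 0.16

Photons absorbed by the actinometer: 1.17e-4 / 0.284 = 4.120e-4 mol.
Φ(unknown) = 6.72e-5 / 4.120e-4 = 0.16.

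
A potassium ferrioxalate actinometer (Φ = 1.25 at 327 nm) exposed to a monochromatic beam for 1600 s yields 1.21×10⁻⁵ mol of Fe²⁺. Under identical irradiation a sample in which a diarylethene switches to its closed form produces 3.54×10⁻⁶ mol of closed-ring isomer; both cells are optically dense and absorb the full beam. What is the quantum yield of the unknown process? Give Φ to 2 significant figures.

Photons absorbed by the actinometer: 1.21×10⁻⁵ / 1.25 = 9.680×10⁻⁶ mol.
Φ(unknown) = 3.54×10⁻⁶ / 9.680×10⁻⁶ = 0.37.

Φ = 0.37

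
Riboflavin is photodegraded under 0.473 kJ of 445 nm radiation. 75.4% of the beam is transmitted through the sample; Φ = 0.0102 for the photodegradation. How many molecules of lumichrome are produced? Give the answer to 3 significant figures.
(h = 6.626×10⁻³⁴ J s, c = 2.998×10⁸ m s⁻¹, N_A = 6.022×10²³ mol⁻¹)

Photon energy at 445 nm: hc/λ = (6.626×10⁻³⁴)(2.998×10⁸)/(445×10⁻⁹) = 4.464×10⁻¹⁹ J.
Incident energy: 0.473 kJ = 473 J.
Photons incident: 473 / 4.464×10⁻¹⁹ = 1.060×10²¹, i.e. 1.060×10²¹/6.022×10²³ = 0.001760 mol.
Fraction absorbed: 1 − 75.4/100 = 0.2460.
Photons absorbed: 0.2460 × 0.001760 = 4.330×10⁻⁴ mol.
Product: Φ × n_abs = 0.0102 × 4.330×10⁻⁴ = 4.417×10⁻⁶ mol.
As a count: 4.417×10⁻⁶ × 6.022×10²³ = 2.66×10¹⁸.

2.66×10¹⁸ molecules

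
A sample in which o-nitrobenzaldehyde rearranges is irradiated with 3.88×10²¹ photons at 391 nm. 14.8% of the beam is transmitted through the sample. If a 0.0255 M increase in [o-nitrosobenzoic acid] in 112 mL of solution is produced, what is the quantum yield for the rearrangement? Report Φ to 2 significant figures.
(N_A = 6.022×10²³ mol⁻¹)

Product: (0.0255 M)(0.112 L) = 0.002856 mol.
Moles of photons: 3.88×10²¹ / 6.022×10²³ = 0.006443 mol.
Fraction absorbed: 1 − 14.8/100 = 0.8520.
Photons absorbed: 0.8520 × 0.006443 = 0.005489 mol.
Φ = 0.002856 mol / 0.005489 mol photons = 0.52.

Φ = 0.52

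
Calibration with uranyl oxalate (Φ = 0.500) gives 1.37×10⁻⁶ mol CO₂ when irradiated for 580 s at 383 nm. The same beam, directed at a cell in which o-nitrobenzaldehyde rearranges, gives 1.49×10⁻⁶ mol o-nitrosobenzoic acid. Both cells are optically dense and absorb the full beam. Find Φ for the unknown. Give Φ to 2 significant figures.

Photons absorbed by the actinometer: 1.37×10⁻⁶ / 0.500 = 2.740×10⁻⁶ mol.
Φ(unknown) = 1.49×10⁻⁶ / 2.740×10⁻⁶ = 0.54.

Φ = 0.54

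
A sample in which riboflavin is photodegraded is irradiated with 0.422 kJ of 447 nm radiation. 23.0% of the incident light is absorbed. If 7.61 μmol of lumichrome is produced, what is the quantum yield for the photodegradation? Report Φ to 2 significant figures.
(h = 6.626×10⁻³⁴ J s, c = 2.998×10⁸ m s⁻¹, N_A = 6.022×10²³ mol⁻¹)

Product: 7.61 μmol = 7.61×10⁻⁶ mol.
Photon energy at 447 nm: hc/λ = (6.626×10⁻³⁴)(2.998×10⁸)/(447×10⁻⁹) = 4.444×10⁻¹⁹ J.
Incident energy: 0.422 kJ = 422 J.
Photons incident: 422 / 4.444×10⁻¹⁹ = 9.496×10²⁰, i.e. 9.496×10²⁰/6.022×10²³ = 0.001577 mol.
Photons absorbed: 0.230 × 0.001577 = 3.627×10⁻⁴ mol.
Φ = 7.61×10⁻⁶ mol / 3.627×10⁻⁴ mol photons = 0.021.

Φ = 0.021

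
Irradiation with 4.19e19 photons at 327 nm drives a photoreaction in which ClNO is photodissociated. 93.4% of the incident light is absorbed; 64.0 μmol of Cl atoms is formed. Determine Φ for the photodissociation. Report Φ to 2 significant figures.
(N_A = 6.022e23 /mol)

Product: 64.0 μmol = 6.40e-5 mol.
Moles of photons: 4.19e19 / 6.022e23 = 6.958e-5 mol.
Photons absorbed: 0.934 × 6.958e-5 = 6.499e-5 mol.
Φ = 6.40e-5 mol / 6.499e-5 mol photons = 0.98.

Φ = 0.98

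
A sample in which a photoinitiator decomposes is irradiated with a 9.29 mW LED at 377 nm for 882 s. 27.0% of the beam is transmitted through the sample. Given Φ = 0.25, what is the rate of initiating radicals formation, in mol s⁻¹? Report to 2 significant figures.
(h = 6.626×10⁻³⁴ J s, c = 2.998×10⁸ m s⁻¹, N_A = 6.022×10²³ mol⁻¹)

Photon energy at 377 nm: hc/λ = (6.626×10⁻³⁴)(2.998×10⁸)/(377×10⁻⁹) = 5.269×10⁻¹⁹ J.
Energy delivered: (9.29 mW)(882 s) = 8.194 J.
Photons incident: 8.194 / 5.269×10⁻¹⁹ = 1.555×10¹⁹, i.e. 1.555×10¹⁹/6.022×10²³ = 2.582×10⁻⁵ mol.
Fraction absorbed: 1 − 27.0/100 = 0.7300.
Photons absorbed: 0.7300 × 2.582×10⁻⁵ = 1.885×10⁻⁵ mol.
Product formed: 0.25 × 1.885×10⁻⁵ = 4.713×10⁻⁶ mol.
Rate: 4.713×10⁻⁶ / 882 s = 5.3×10⁻⁹ mol s⁻¹.

5.3×10⁻⁹ mol s⁻¹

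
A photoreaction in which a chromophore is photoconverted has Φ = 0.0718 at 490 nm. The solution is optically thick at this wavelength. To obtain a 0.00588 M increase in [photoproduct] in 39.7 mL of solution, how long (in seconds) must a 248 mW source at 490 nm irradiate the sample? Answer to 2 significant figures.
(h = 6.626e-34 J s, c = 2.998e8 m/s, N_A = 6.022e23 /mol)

t ≈ 3200 s

Product: (0.00588 M)(0.0397 L) = 2.334e-4 mol.
Photons that must be absorbed: 2.334e-4 / 0.0718 = 0.003251 mol.
Photon energy: hc/λ = 4.054e-19 J; per mole, 2.441e5 J mol⁻¹.
Energy required: 0.003251 × 2.441e5 = 793.6 J.
Time: 793.6 J / 0.248 W = 3200 s.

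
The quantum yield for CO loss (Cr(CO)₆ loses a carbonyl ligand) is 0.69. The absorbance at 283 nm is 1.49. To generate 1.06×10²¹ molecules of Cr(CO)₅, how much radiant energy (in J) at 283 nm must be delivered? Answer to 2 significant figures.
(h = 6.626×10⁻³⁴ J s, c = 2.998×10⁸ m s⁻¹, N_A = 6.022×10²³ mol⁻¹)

Product: 1.06×10²¹ / 6.022×10²³ = 0.001760 mol.
Photons that must be absorbed: 0.001760 / 0.69 = 0.002551 mol.
Fraction absorbed: 1 − 10^(−1.49) = 0.9676.
Incident photons needed: 0.002551 / 0.9676 = 0.002636 mol.
Photon energy: hc/λ = 7.019×10⁻¹⁹ J; per mole, 4.227×10⁵ J mol⁻¹.
Energy required: 0.002636 × 4.227×10⁵ = 1100 J.

1100 J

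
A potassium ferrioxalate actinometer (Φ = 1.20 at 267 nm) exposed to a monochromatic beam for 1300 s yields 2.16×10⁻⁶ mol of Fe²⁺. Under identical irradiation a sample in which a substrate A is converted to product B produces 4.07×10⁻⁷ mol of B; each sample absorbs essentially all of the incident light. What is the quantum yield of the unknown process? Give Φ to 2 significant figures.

Photons absorbed by the actinometer: 2.16×10⁻⁶ / 1.20 = 1.800×10⁻⁶ mol.
Φ(unknown) = 4.07×10⁻⁷ / 1.800×10⁻⁶ = 0.23.

Φ = 0.23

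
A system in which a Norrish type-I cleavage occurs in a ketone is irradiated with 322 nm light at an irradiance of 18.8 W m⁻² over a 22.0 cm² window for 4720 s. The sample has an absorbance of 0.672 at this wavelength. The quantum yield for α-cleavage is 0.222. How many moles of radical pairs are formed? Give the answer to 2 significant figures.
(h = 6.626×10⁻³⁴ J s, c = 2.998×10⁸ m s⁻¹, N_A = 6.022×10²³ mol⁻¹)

9.2×10⁻⁵ mol

Photon energy at 322 nm: hc/λ = (6.626×10⁻³⁴)(2.998×10⁸)/(322×10⁻⁹) = 6.169×10⁻¹⁹ J.
Energy delivered: (18.8 W m⁻²)(22.0×10⁻⁴ m²)(4720 s) = 195.2 J.
Photons incident: 195.2 / 6.169×10⁻¹⁹ = 3.164×10²⁰, i.e. 3.164×10²⁰/6.022×10²³ = 5.254×10⁻⁴ mol.
Fraction absorbed: 1 − 10^(−0.672) = 0.7872.
Photons absorbed: 0.7872 × 5.254×10⁻⁴ = 4.136×10⁻⁴ mol.
Product: Φ × n_abs = 0.222 × 4.136×10⁻⁴ = 9.182×10⁻⁵ mol.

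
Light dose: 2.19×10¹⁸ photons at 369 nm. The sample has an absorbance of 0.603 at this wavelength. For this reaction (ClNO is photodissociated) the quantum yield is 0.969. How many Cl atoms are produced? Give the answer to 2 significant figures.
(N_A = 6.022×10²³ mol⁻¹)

Moles of photons: 2.19×10¹⁸ / 6.022×10²³ = 3.637×10⁻⁶ mol.
Fraction absorbed: 1 − 10^(−0.603) = 0.7505.
Photons absorbed: 0.7505 × 3.637×10⁻⁶ = 2.730×10⁻⁶ mol.
Product: Φ × n_abs = 0.969 × 2.730×10⁻⁶ = 2.645×10⁻⁶ mol.
As a count: 2.645×10⁻⁶ × 6.022×10²³ = 1.6×10¹⁸.

1.6×10¹⁸ atoms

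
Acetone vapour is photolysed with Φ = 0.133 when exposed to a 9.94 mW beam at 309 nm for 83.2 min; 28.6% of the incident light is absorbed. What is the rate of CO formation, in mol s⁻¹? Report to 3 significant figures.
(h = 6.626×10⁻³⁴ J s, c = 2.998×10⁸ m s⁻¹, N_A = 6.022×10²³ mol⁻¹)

9.77×10⁻¹⁰ mol s⁻¹

Photon energy at 309 nm: hc/λ = (6.626×10⁻³⁴)(2.998×10⁸)/(309×10⁻⁹) = 6.429×10⁻¹⁹ J.
Energy delivered: (9.94 mW)(4992 s) = 49.62 J.
Photons incident: 49.62 / 6.429×10⁻¹⁹ = 7.718×10¹⁹, i.e. 7.718×10¹⁹/6.022×10²³ = 1.282×10⁻⁴ mol.
Photons absorbed: 0.286 × 1.282×10⁻⁴ = 3.667×10⁻⁵ mol.
Product formed: 0.133 × 3.667×10⁻⁵ = 4.877×10⁻⁶ mol.
Rate: 4.877×10⁻⁶ / 4992 s = 9.77×10⁻¹⁰ mol s⁻¹.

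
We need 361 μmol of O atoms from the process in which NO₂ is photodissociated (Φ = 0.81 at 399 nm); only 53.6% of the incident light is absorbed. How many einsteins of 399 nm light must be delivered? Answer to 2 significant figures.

8.3×10⁻⁴ einstein

Product: 361 μmol = 3.61×10⁻⁴ mol.
Photons that must be absorbed: 3.61×10⁻⁴ / 0.81 = 4.457×10⁻⁴ mol.
Incident photons needed: 4.457×10⁻⁴ / 0.536 = 8.315×10⁻⁴ mol.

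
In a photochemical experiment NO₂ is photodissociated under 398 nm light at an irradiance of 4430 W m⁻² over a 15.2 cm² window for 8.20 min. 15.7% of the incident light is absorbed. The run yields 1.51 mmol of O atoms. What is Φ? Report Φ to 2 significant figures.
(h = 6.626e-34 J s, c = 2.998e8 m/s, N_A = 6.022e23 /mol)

Product: 1.51 mmol = 0.00151 mol.
Photon energy at 398 nm: hc/λ = (6.626e-34)(2.998e8)/(398e-9) = 4.991e-19 J.
Energy delivered: (4430 W m⁻²)(15.2e-4 m²)(492 s) = 3313 J.
Photons incident: 3313 / 4.991e-19 = 6.638e21, i.e. 6.638e21/6.022e23 = 0.01102 mol.
Photons absorbed: 0.157 × 0.01102 = 0.001730 mol.
Φ = 0.00151 mol / 0.001730 mol photons = 0.87.

Φ = 0.87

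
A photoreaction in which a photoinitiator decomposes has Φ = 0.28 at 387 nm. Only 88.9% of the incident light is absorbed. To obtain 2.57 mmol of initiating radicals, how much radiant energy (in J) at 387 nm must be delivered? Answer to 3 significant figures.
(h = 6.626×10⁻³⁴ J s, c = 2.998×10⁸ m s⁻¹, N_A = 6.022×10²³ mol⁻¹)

Product: 2.57 mmol = 0.00257 mol.
Photons that must be absorbed: 0.00257 / 0.28 = 0.009179 mol.
Incident photons needed: 0.009179 / 0.889 = 0.01033 mol.
Photon energy: hc/λ = 5.133×10⁻¹⁹ J; per mole, 3.091×10⁵ J mol⁻¹.
Energy required: 0.01033 × 3.091×10⁵ = 3190 J.

3190 J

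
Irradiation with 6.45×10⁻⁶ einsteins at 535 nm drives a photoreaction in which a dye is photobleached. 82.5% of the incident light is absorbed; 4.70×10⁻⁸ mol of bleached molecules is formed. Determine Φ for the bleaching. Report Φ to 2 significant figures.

Φ = 0.0088

Photons absorbed: 0.825 × 6.45×10⁻⁶ = 5.321×10⁻⁶ mol.
Φ = 4.70×10⁻⁸ mol / 5.321×10⁻⁶ mol photons = 0.0088.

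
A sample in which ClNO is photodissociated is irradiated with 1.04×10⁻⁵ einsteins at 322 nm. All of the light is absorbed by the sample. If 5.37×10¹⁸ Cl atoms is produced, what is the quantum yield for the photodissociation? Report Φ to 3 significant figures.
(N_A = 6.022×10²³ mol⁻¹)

Product: 5.37×10¹⁸ / 6.022×10²³ = 8.917×10⁻⁶ mol.
Φ = 8.917×10⁻⁶ mol / 1.04×10⁻⁵ mol photons = 0.857.

Φ = 0.857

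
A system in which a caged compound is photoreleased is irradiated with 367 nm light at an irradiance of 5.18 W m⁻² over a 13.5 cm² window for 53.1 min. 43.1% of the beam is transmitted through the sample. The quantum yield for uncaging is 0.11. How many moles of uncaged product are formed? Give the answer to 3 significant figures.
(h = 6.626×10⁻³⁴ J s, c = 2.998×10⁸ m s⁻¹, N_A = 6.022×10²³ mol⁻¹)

4.28×10⁻⁶ mol

Photon energy at 367 nm: hc/λ = (6.626×10⁻³⁴)(2.998×10⁸)/(367×10⁻⁹) = 5.413×10⁻¹⁹ J.
Energy delivered: (5.18 W m⁻²)(13.5×10⁻⁴ m²)(3186 s) = 22.28 J.
Photons incident: 22.28 / 5.413×10⁻¹⁹ = 4.116×10¹⁹, i.e. 4.116×10¹⁹/6.022×10²³ = 6.835×10⁻⁵ mol.
Fraction absorbed: 1 − 43.1/100 = 0.5690.
Photons absorbed: 0.5690 × 6.835×10⁻⁵ = 3.889×10⁻⁵ mol.
Product: Φ × n_abs = 0.11 × 3.889×10⁻⁵ = 4.278×10⁻⁶ mol.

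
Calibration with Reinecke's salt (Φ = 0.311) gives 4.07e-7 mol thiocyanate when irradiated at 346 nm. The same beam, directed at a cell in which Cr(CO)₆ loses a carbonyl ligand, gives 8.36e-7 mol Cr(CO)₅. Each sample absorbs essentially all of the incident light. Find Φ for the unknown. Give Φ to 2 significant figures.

Φ = 0.64

Photons absorbed by the actinometer: 4.07e-7 / 0.311 = 1.309e-6 mol.
Φ(unknown) = 8.36e-7 / 1.309e-6 = 0.64.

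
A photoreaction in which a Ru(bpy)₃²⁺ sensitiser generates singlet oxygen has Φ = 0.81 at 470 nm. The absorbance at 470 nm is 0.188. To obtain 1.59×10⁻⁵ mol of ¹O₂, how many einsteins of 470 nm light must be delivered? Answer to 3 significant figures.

Photons that must be absorbed: 1.59×10⁻⁵ / 0.81 = 1.963×10⁻⁵ mol.
Fraction absorbed: 1 − 10^(−0.188) = 0.3514.
Incident photons needed: 1.963×10⁻⁵ / 0.3514 = 5.586×10⁻⁵ mol.

5.59×10⁻⁵ einstein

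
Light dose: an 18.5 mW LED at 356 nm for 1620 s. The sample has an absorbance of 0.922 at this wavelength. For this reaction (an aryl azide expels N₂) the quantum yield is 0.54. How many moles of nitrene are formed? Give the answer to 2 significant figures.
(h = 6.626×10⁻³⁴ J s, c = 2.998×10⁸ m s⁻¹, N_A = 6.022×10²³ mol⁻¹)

Photon energy at 356 nm: hc/λ = (6.626×10⁻³⁴)(2.998×10⁸)/(356×10⁻⁹) = 5.580×10⁻¹⁹ J.
Energy delivered: (18.5 mW)(1620 s) = 29.97 J.
Photons incident: 29.97 / 5.580×10⁻¹⁹ = 5.371×10¹⁹, i.e. 5.371×10¹⁹/6.022×10²³ = 8.919×10⁻⁵ mol.
Fraction absorbed: 1 − 10^(−0.922) = 0.8803.
Photons absorbed: 0.8803 × 8.919×10⁻⁵ = 7.851×10⁻⁵ mol.
Product: Φ × n_abs = 0.54 × 7.851×10⁻⁵ = 4.240×10⁻⁵ mol.

4.2×10⁻⁵ mol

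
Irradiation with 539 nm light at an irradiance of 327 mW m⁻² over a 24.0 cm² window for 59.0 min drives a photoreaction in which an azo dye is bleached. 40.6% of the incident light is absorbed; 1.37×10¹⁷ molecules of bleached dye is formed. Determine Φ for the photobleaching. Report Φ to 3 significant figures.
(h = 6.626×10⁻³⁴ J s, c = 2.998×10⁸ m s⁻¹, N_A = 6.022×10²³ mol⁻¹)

Product: 1.37×10¹⁷ / 6.022×10²³ = 2.275×10⁻⁷ mol.
Photon energy at 539 nm: hc/λ = (6.626×10⁻³⁴)(2.998×10⁸)/(539×10⁻⁹) = 3.685×10⁻¹⁹ J.
Energy delivered: (327 mW m⁻²)(24.0×10⁻⁴ m²)(3540 s) = 2.778 J.
Photons incident: 2.778 / 3.685×10⁻¹⁹ = 7.539×10¹⁸, i.e. 7.539×10¹⁸/6.022×10²³ = 1.252×10⁻⁵ mol.
Photons absorbed: 0.406 × 1.252×10⁻⁵ = 5.083×10⁻⁶ mol.
Φ = 2.275×10⁻⁷ mol / 5.083×10⁻⁶ mol photons = 0.0448.

Φ = 0.0448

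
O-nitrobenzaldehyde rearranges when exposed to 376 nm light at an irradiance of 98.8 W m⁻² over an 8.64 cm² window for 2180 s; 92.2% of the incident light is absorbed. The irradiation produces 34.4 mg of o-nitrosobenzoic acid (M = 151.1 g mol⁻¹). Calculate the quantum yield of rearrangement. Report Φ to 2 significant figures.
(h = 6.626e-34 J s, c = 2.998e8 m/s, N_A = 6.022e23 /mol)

Product: 34.4 mg / 151.1 g mol⁻¹ = 2.277e-4 mol.
Photon energy at 376 nm: hc/λ = (6.626e-34)(2.998e8)/(376e-9) = 5.283e-19 J.
Energy delivered: (98.8 W m⁻²)(8.64e-4 m²)(2180 s) = 186.1 J.
Photons incident: 186.1 / 5.283e-19 = 3.523e20, i.e. 3.523e20/6.022e23 = 5.850e-4 mol.
Photons absorbed: 0.922 × 5.850e-4 = 5.394e-4 mol.
Φ = 2.277e-4 mol / 5.394e-4 mol photons = 0.42.

Φ = 0.42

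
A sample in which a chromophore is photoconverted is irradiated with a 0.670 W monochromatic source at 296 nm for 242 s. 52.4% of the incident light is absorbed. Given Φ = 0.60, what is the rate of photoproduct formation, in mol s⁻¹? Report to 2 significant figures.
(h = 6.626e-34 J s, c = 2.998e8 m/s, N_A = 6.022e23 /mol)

5.2e-7 mol s⁻¹

Photon energy at 296 nm: hc/λ = (6.626e-34)(2.998e8)/(296e-9) = 6.711e-19 J.
Energy delivered: (0.670 W)(242 s) = 162.1 J.
Photons incident: 162.1 / 6.711e-19 = 2.415e20, i.e. 2.415e20/6.022e23 = 4.010e-4 mol.
Photons absorbed: 0.524 × 4.010e-4 = 2.101e-4 mol.
Product formed: 0.60 × 2.101e-4 = 1.261e-4 mol.
Rate: 1.261e-4 / 242 s = 5.2e-7 mol s⁻¹.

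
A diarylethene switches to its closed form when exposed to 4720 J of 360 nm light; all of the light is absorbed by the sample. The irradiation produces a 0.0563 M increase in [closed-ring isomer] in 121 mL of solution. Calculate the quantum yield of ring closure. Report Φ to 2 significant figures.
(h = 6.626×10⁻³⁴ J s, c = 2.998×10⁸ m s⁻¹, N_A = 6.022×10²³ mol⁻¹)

Φ = 0.48

Product: (0.0563 M)(0.121 L) = 0.006812 mol.
Photon energy at 360 nm: hc/λ = (6.626×10⁻³⁴)(2.998×10⁸)/(360×10⁻⁹) = 5.518×10⁻¹⁹ J.
Photons incident: 4720 / 5.518×10⁻¹⁹ = 8.554×10²¹, i.e. 8.554×10²¹/6.022×10²³ = 0.01420 mol.
Φ = 0.006812 mol / 0.01420 mol photons = 0.48.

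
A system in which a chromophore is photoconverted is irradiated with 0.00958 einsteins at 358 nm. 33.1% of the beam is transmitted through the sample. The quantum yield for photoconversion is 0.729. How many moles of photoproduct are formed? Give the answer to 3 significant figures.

0.00467 mol

Fraction absorbed: 1 − 33.1/100 = 0.6690.
Photons absorbed: 0.6690 × 0.00958 = 0.006409 mol.
Product: Φ × n_abs = 0.729 × 0.006409 = 0.004672 mol.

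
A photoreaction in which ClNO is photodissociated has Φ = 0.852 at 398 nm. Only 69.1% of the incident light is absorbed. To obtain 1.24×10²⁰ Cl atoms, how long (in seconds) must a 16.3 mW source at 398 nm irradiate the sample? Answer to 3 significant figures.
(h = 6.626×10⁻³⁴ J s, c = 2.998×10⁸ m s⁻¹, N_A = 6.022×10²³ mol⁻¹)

Product: 1.24×10²⁰ / 6.022×10²³ = 2.059×10⁻⁴ mol.
Photons that must be absorbed: 2.059×10⁻⁴ / 0.852 = 2.417×10⁻⁴ mol.
Incident photons needed: 2.417×10⁻⁴ / 0.691 = 3.498×10⁻⁴ mol.
Photon energy: hc/λ = 4.991×10⁻¹⁹ J; per mole, 3.006×10⁵ J mol⁻¹.
Energy required: 3.498×10⁻⁴ × 3.006×10⁵ = 105.1 J.
Time: 105.1 J / 0.0163 W = 6450 s.

t ≈ 6450 s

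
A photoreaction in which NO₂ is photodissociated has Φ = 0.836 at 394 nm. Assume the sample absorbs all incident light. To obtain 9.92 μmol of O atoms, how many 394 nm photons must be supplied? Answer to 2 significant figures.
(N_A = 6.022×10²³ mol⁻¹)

Product: 9.92 μmol = 9.92×10⁻⁶ mol.
Photons that must be absorbed: 9.92×10⁻⁶ / 0.836 = 1.187×10⁻⁵ mol.
Photon count: 1.187×10⁻⁵ × 6.022×10²³ = 7.1×10¹⁸.

7.1×10¹⁸ photons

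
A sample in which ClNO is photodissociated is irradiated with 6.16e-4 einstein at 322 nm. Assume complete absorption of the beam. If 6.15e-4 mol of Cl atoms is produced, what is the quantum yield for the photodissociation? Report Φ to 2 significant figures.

Φ = 1.0

Φ = 6.15e-4 mol / 6.16e-4 mol photons = 1.0.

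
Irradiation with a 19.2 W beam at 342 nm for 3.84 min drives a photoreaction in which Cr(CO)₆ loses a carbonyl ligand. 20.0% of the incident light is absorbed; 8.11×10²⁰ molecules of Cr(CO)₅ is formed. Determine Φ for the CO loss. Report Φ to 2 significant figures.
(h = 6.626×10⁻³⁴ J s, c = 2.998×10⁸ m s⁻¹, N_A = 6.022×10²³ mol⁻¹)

Φ = 0.53

Product: 8.11×10²⁰ / 6.022×10²³ = 0.001347 mol.
Photon energy at 342 nm: hc/λ = (6.626×10⁻³⁴)(2.998×10⁸)/(342×10⁻⁹) = 5.808×10⁻¹⁹ J.
Energy delivered: (19.2 W)(230.4 s) = 4424 J.
Photons incident: 4424 / 5.808×10⁻¹⁹ = 7.617×10²¹, i.e. 7.617×10²¹/6.022×10²³ = 0.01265 mol.
Photons absorbed: 0.200 × 0.01265 = 0.002530 mol.
Φ = 0.001347 mol / 0.002530 mol photons = 0.53.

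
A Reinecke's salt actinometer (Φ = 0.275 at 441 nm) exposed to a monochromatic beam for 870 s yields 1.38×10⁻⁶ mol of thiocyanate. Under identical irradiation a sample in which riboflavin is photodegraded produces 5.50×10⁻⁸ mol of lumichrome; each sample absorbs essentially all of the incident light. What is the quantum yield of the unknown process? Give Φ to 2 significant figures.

Photons absorbed by the actinometer: 1.38×10⁻⁶ / 0.275 = 5.018×10⁻⁶ mol.
Φ(unknown) = 5.50×10⁻⁸ / 5.018×10⁻⁶ = 0.011.

Φ = 0.011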